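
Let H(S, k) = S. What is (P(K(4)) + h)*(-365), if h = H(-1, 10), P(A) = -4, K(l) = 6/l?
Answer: 1825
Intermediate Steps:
h = -1
(P(K(4)) + h)*(-365) = (-4 - 1)*(-365) = -5*(-365) = 1825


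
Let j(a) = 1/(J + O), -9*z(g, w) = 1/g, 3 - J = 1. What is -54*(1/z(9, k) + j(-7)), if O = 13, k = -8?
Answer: 21852/5 ≈ 4370.4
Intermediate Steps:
J = 2 (J = 3 - 1*1 = 3 - 1 = 2)
z(g, w) = -1/(9*g)
j(a) = 1/15 (j(a) = 1/(2 + 13) = 1/15)
-54*(1/z(9, k) + j(-7)) = -54*(1/(-1/9/9) + 1/15) = -54*(1/(-1/9*1/9) + 1/15) = -54*(1/(-1/81) + 1/15) = -54*(-81 + 1/15) = -54*(-1214/15) = 21852/5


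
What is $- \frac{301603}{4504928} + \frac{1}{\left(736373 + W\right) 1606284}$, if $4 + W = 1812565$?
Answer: $- \frac{154357094043751055}{2305572540587673696} \approx -0.06695$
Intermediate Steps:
$W = 1812561$ ($W = -4 + 1812565 = 1812561$)
$- \frac{301603}{4504928} + \frac{1}{\left(736373 + W\right) 1606284} = - \frac{301603}{4504928} + \frac{1}{\left(736373 + 1812561\right) 1606284} = \left(-301603\right) \frac{1}{4504928} + \frac{1}{2548934} \cdot \frac{1}{1606284} = - \frac{301603}{4504928} + \frac{1}{2548934} \cdot \frac{1}{1606284} = - \frac{301603}{4504928} + \frac{1}{4094311901256} = - \frac{154357094043751055}{2305572540587673696}$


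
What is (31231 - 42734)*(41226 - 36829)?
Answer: -50578691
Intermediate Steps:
(31231 - 42734)*(41226 - 36829) = -11503*4397 = -50578691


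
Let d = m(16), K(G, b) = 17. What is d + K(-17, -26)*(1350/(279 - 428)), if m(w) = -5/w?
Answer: -367945/2384 ≈ -154.34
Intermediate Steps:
d = -5/16 ≈ -0.31250
d + K(-17, -26)*(1350/(279 - 428)) = -5/16 + 17*(1350/(279 - 428)) = -5/16 + 17*(1350/(-149)) = -5/16 + 17*(1350*(-1/149)) = -5/16 + 17*(-1350/149) = -5/16 - 22950/149 = -367945/2384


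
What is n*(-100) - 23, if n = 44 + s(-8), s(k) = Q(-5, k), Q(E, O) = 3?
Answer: -4723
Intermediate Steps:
s(k) = 3
n = 47 (n = 44 + 3 = 47)
n*(-100) - 23 = 47*(-100) - 23 = -4700 - 23 = -4723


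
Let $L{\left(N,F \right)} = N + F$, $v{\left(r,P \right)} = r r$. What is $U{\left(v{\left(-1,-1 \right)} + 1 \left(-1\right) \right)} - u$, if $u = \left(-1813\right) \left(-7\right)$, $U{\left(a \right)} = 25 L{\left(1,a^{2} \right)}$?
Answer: $-12666$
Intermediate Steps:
$v{\left(r,P \right)} = r^{2}$
$L{\left(N,F \right)} = F + N$
$U{\left(a \right)} = 25 + 25 a^{2}$ ($U{\left(a \right)} = 25 \left(a^{2} + 1\right) = 25 \left(1 + a^{2}\right) = 25 + 25 a^{2}$)
$u = 12691$
$U{\left(v{\left(-1,-1 \right)} + 1 \left(-1\right) \right)} - u = \left(25 + 25 \left(\left(-1\right)^{2} + 1 \left(-1\right)\right)^{2}\right) - 12691 = \left(25 + 25 \left(1 - 1\right)^{2}\right) - 12691 = \left(25 + 25 \cdot 0^{2}\right) - 12691 = \left(25 + 25 \cdot 0\right) - 12691 = \left(25 + 0\right) - 12691 = 25 - 12691 = -12666$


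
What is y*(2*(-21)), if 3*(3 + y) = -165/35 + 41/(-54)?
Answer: 5471/27 ≈ 202.63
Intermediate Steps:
y = -5471/1134 (y = -3 + (-165/35 + 41/(-54))/3 = -3 + (-165*1/35 + 41*(-1/54))/3 = -3 + (-33/7 - 41/54)/3 = -3 + (⅓)*(-2069/378) = -3 - 2069/1134 = -5471/1134 ≈ -4.8245)
y*(2*(-21)) = -5471*(-21)/567 = -5471/1134*(-42) = 5471/27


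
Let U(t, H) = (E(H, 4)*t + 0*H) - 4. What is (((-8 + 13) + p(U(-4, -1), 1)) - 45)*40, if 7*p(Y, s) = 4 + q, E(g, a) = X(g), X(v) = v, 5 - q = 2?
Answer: -1560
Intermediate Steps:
q = 3 (q = 5 - 1*2 = 5 - 2 = 3)
E(g, a) = g
U(t, H) = -4 + H*t (U(t, H) = (H*t + 0*H) - 4 = (H*t + 0) - 4 = H*t - 4 = -4 + H*t)
p(Y, s) = 1 (p(Y, s) = (4 + 3)/7 = (⅐)*7 = 1)
(((-8 + 13) + p(U(-4, -1), 1)) - 45)*40 = (((-8 + 13) + 1) - 45)*40 = ((5 + 1) - 45)*40 = (6 - 45)*40 = -39*40 = -1560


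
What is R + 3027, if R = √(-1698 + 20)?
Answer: 3027 + I*√1678 ≈ 3027.0 + 40.963*I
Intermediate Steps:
R = I*√1678 (R = √(-1678) = I*√1678 ≈ 40.963*I)
R + 3027 = I*√1678 + 3027 = 3027 + I*√1678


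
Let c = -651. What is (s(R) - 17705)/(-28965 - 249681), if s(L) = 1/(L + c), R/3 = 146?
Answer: 1885583/29675799 ≈ 0.063539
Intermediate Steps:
R = 438 (R = 3*146 = 438)
s(L) = 1/(-651 + L) (s(L) = 1/(L - 651) = 1/(-651 + L))
(s(R) - 17705)/(-28965 - 249681) = (1/(-651 + 438) - 17705)/(-28965 - 249681) = (1/(-213) - 17705)/(-278646) = (-1/213 - 17705)*(-1/278646) = -3771166/213*(-1/278646) = 1885583/29675799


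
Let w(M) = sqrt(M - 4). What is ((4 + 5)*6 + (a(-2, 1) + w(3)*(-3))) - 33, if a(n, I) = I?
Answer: 22 - 3*I ≈ 22.0 - 3.0*I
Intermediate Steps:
w(M) = sqrt(-4 + M)
((4 + 5)*6 + (a(-2, 1) + w(3)*(-3))) - 33 = ((4 + 5)*6 + (1 + sqrt(-4 + 3)*(-3))) - 33 = (9*6 + (1 + sqrt(-1)*(-3))) - 33 = (54 + (1 + I*(-3))) - 33 = (54 + (1 - 3*I)) - 33 = (55 - 3*I) - 33 = 22 - 3*I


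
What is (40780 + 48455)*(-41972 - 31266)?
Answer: -6535392930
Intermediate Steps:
(40780 + 48455)*(-41972 - 31266) = 89235*(-73238) = -6535392930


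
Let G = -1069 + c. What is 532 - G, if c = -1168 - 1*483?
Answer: 3252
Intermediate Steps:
c = -1651 (c = -1168 - 483 = -1651)
G = -2720 (G = -1069 - 1651 = -2720)
532 - G = 532 - 1*(-2720) = 532 + 2720 = 3252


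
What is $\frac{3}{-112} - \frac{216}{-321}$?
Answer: $\frac{7743}{11984} \approx 0.64611$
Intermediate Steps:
$\frac{3}{-112} - \frac{216}{-321} = 3 \left(- \frac{1}{112}\right) - - \frac{72}{107} = - \frac{3}{112} + \frac{72}{107} = \frac{7743}{11984}$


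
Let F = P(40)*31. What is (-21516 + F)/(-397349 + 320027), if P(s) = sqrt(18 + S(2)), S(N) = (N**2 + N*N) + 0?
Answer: 3586/12887 - 31*sqrt(26)/77322 ≈ 0.27622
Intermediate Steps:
S(N) = 2*N**2 (S(N) = (N**2 + N**2) + 0 = 2*N**2 + 0 = 2*N**2)
P(s) = sqrt(26) (P(s) = sqrt(18 + 2*2**2) = sqrt(18 + 2*4) = sqrt(18 + 8) = sqrt(26))
F = 31*sqrt(26) (F = sqrt(26)*31 = 31*sqrt(26) ≈ 158.07)
(-21516 + F)/(-397349 + 320027) = (-21516 + 31*sqrt(26))/(-397349 + 320027) = (-21516 + 31*sqrt(26))/(-77322) = (-21516 + 31*sqrt(26))*(-1/77322) = 3586/12887 - 31*sqrt(26)/77322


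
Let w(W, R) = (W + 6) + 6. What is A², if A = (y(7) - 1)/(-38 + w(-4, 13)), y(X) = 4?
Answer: 1/100 ≈ 0.010000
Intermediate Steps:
w(W, R) = 12 + W (w(W, R) = (6 + W) + 6 = 12 + W)
A = -⅒ (A = (4 - 1)/(-38 + (12 - 4)) = 3/(-38 + 8) = 3/(-30) = 3*(-1/30) = -⅒ ≈ -0.10000)
A² = (-⅒)² = 1/100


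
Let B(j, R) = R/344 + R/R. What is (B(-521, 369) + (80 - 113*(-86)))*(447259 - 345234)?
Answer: 343949230625/344 ≈ 9.9985e+8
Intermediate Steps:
B(j, R) = 1 + R/344 (B(j, R) = R*(1/344) + 1 = R/344 + 1 = 1 + R/344)
(B(-521, 369) + (80 - 113*(-86)))*(447259 - 345234) = ((1 + (1/344)*369) + (80 - 113*(-86)))*(447259 - 345234) = ((1 + 369/344) + (80 + 9718))*102025 = (713/344 + 9798)*102025 = (3371225/344)*102025 = 343949230625/344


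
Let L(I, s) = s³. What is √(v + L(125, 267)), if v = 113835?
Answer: √19147998 ≈ 4375.8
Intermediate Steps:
√(v + L(125, 267)) = √(113835 + 267³) = √(113835 + 19034163) = √19147998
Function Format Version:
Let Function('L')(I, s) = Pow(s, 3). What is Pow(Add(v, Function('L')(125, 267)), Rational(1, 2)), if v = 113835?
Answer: Pow(19147998, Rational(1, 2)) ≈ 4375.8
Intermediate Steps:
Pow(Add(v, Function('L')(125, 267)), Rational(1, 2)) = Pow(Add(113835, Pow(267, 3)), Rational(1, 2)) = Pow(Add(113835, 19034163), Rational(1, 2)) = Pow(19147998, Rational(1, 2))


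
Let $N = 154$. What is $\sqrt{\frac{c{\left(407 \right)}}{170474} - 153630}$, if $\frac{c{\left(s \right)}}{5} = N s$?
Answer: $\frac{i \sqrt{1116161775731755}}{85237} \approx 391.95 i$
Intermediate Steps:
$c{\left(s \right)} = 770 s$ ($c{\left(s \right)} = 5 \cdot 154 s = 770 s$)
$\sqrt{\frac{c{\left(407 \right)}}{170474} - 153630} = \sqrt{\frac{770 \cdot 407}{170474} - 153630} = \sqrt{313390 \cdot \frac{1}{170474} - 153630} = \sqrt{\frac{156695}{85237} - 153630} = \sqrt{- \frac{13094803615}{85237}} = \frac{i \sqrt{1116161775731755}}{85237}$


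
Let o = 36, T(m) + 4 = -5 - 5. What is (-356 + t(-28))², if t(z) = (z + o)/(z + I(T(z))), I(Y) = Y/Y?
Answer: 92544400/729 ≈ 1.2695e+5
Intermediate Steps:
T(m) = -14 (T(m) = -4 + (-5 - 5) = -4 - 10 = -14)
I(Y) = 1
t(z) = (36 + z)/(1 + z) (t(z) = (z + 36)/(z + 1) = (36 + z)/(1 + z))
(-356 + t(-28))² = (-356 + (36 - 28)/(1 - 28))² = (-356 + 8/(-27))² = (-356 - 1/27*8)² = (-356 - 8/27)² = (-9620/27)² = 92544400/729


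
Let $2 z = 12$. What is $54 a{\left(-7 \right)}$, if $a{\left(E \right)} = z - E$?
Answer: $702$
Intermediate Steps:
$z = 6$ ($z = \frac{1}{2} \cdot 12 = 6$)
$a{\left(E \right)} = 6 - E$
$54 a{\left(-7 \right)} = 54 \left(6 - -7\right) = 54 \left(6 + 7\right) = 54 \cdot 13 = 702$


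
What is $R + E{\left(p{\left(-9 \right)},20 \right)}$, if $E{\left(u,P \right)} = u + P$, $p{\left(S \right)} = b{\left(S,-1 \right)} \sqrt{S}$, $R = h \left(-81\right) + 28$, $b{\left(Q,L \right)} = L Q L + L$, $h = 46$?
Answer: $-3678 - 30 i \approx -3678.0 - 30.0 i$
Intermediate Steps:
$b{\left(Q,L \right)} = L + Q L^{2}$ ($b{\left(Q,L \right)} = Q L^{2} + L = L + Q L^{2}$)
$R = -3698$ ($R = 46 \left(-81\right) + 28 = -3726 + 28 = -3698$)
$p{\left(S \right)} = \sqrt{S} \left(-1 + S\right)$ ($p{\left(S \right)} = - (1 - S) \sqrt{S} = \left(-1 + S\right) \sqrt{S} = \sqrt{S} \left(-1 + S\right)$)
$E{\left(u,P \right)} = P + u$
$R + E{\left(p{\left(-9 \right)},20 \right)} = -3698 + \left(20 + \sqrt{-9} \left(-1 - 9\right)\right) = -3698 + \left(20 + 3 i \left(-10\right)\right) = -3698 + \left(20 - 30 i\right) = -3678 - 30 i$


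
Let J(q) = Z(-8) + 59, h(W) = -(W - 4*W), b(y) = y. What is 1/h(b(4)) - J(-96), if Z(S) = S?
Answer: -611/12 ≈ -50.917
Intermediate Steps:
h(W) = 3*W (h(W) = -(-3)*W = 3*W)
J(q) = 51 (J(q) = -8 + 59 = 51)
1/h(b(4)) - J(-96) = 1/(3*4) - 1*51 = 1/12 - 51 = -611/12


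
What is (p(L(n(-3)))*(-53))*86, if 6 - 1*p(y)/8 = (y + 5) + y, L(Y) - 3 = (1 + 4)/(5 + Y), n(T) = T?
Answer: 364640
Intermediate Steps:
L(Y) = 3 + 5/(5 + Y) (L(Y) = 3 + (1 + 4)/(5 + Y) = 3 + 5/(5 + Y))
p(y) = 8 - 16*y (p(y) = 48 - 8*((y + 5) + y) = 48 - 8*((5 + y) + y) = 48 - 8*(5 + 2*y) = 48 + (-40 - 16*y) = 8 - 16*y)
(p(L(n(-3)))*(-53))*86 = ((8 - 16*(20 + 3*(-3))/(5 - 3))*(-53))*86 = ((8 - 16*(20 - 9)/2)*(-53))*86 = ((8 - 8*11)*(-53))*86 = ((8 - 16*11/2)*(-53))*86 = ((8 - 88)*(-53))*86 = -80*(-53)*86 = 4240*86 = 364640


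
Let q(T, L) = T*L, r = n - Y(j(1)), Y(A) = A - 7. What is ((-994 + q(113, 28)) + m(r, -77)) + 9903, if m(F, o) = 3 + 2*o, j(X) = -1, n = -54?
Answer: 11922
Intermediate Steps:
Y(A) = -7 + A
r = -46 (r = -54 - (-7 - 1) = -54 - 1*(-8) = -54 + 8 = -46)
q(T, L) = L*T
((-994 + q(113, 28)) + m(r, -77)) + 9903 = ((-994 + 28*113) + (3 + 2*(-77))) + 9903 = ((-994 + 3164) + (3 - 154)) + 9903 = (2170 - 151) + 9903 = 2019 + 9903 = 11922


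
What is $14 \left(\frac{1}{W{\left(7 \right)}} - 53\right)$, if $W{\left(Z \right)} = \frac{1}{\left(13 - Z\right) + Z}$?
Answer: $-560$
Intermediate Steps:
$W{\left(Z \right)} = \frac{1}{13}$
$14 \left(\frac{1}{W{\left(7 \right)}} - 53\right) = 14 \left(\frac{1}{\frac{1}{13}} - 53\right) = 14 \left(13 - 53\right) = 14 \left(-40\right) = -560$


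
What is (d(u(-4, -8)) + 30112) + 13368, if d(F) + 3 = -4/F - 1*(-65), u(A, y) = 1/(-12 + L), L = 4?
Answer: 43574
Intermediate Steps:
u(A, y) = -⅛ (u(A, y) = 1/(-12 + 4) = 1/(-8) = -⅛)
d(F) = 62 - 4/F (d(F) = -3 + (-4/F - 1*(-65)) = -3 + (-4/F + 65) = -3 + (65 - 4/F) = 62 - 4/F)
(d(u(-4, -8)) + 30112) + 13368 = ((62 - 4/(-⅛)) + 30112) + 13368 = ((62 - 4*(-8)) + 30112) + 13368 = ((62 + 32) + 30112) + 13368 = (94 + 30112) + 13368 = 30206 + 13368 = 43574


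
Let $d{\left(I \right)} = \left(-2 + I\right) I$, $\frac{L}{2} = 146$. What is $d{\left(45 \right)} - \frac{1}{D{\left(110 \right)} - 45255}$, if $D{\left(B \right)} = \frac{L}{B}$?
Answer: $\frac{4815980920}{2488879} \approx 1935.0$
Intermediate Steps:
$L = 292$ ($L = 2 \cdot 146 = 292$)
$D{\left(B \right)} = \frac{292}{B}$
$d{\left(I \right)} = I \left(-2 + I\right)$
$d{\left(45 \right)} - \frac{1}{D{\left(110 \right)} - 45255} = 45 \left(-2 + 45\right) - \frac{1}{\frac{292}{110} - 45255} = 45 \cdot 43 - \frac{1}{292 \cdot \frac{1}{110} - 45255} = 1935 - \frac{1}{\frac{146}{55} - 45255} = 1935 - \frac{1}{- \frac{2488879}{55}} = 1935 - - \frac{55}{2488879} = 1935 + \frac{55}{2488879} = \frac{4815980920}{2488879}$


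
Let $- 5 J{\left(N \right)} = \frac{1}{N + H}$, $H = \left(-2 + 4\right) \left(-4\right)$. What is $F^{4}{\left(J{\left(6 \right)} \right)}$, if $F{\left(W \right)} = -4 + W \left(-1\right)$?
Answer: $\frac{2825761}{10000} \approx 282.58$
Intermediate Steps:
$H = -8$ ($H = 2 \left(-4\right) = -8$)
$J{\left(N \right)} = - \frac{1}{5 \left(-8 + N\right)}$ ($J{\left(N \right)} = - \frac{1}{5 \left(N - 8\right)} = - \frac{1}{5 \left(-8 + N\right)}$)
$F{\left(W \right)} = -4 - W$
$F^{4}{\left(J{\left(6 \right)} \right)} = \left(-4 - - \frac{1}{-40 + 5 \cdot 6}\right)^{4} = \left(-4 - - \frac{1}{-40 + 30}\right)^{4} = \left(-4 - - \frac{1}{-10}\right)^{4} = \left(-4 - \left(-1\right) \left(- \frac{1}{10}\right)\right)^{4} = \left(-4 - \frac{1}{10}\right)^{4} = \left(- \frac{41}{10}\right)^{4} = \frac{2825761}{10000}$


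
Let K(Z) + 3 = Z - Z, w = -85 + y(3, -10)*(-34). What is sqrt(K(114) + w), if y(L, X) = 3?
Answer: I*sqrt(190) ≈ 13.784*I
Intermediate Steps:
w = -187 (w = -85 + 3*(-34) = -85 - 102 = -187)
K(Z) = -3 (K(Z) = -3 + (Z - Z) = -3 + 0 = -3)
sqrt(K(114) + w) = sqrt(-3 - 187) = sqrt(-190) = I*sqrt(190)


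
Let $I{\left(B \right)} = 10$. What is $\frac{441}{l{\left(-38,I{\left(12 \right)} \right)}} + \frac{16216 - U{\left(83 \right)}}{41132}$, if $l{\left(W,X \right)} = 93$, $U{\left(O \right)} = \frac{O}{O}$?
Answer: $\frac{6549069}{1275092} \approx 5.1362$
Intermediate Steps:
$U{\left(O \right)} = 1$
$\frac{441}{l{\left(-38,I{\left(12 \right)} \right)}} + \frac{16216 - U{\left(83 \right)}}{41132} = \frac{441}{93} + \frac{16216 - 1}{41132} = 441 \cdot \frac{1}{93} + \left(16216 - 1\right) \frac{1}{41132} = \frac{147}{31} + 16215 \cdot \frac{1}{41132} = \frac{147}{31} + \frac{16215}{41132} = \frac{6549069}{1275092}$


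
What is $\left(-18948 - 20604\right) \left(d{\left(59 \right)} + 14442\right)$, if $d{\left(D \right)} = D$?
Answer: $-573543552$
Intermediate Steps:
$\left(-18948 - 20604\right) \left(d{\left(59 \right)} + 14442\right) = \left(-18948 - 20604\right) \left(59 + 14442\right) = \left(-18948 - 20604\right) 14501 = \left(-39552\right) 14501 = -573543552$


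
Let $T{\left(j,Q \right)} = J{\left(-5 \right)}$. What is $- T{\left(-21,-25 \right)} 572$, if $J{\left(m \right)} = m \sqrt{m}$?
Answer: $2860 i \sqrt{5} \approx 6395.2 i$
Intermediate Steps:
$J{\left(m \right)} = m^{\frac{3}{2}}$
$T{\left(j,Q \right)} = - 5 i \sqrt{5}$ ($T{\left(j,Q \right)} = \left(-5\right)^{\frac{3}{2}} = - 5 i \sqrt{5}$)
$- T{\left(-21,-25 \right)} 572 = - - 5 i \sqrt{5} \cdot 572 = - \left(-2860\right) i \sqrt{5} = 2860 i \sqrt{5}$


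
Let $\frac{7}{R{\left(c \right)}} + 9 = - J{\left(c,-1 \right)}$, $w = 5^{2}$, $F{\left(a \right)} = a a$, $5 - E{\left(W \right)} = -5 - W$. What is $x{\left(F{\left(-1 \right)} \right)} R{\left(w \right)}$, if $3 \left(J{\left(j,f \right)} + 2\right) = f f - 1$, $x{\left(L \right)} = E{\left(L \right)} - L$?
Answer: $-10$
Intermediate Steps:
$E{\left(W \right)} = 10 + W$ ($E{\left(W \right)} = 5 - \left(-5 - W\right) = 5 + \left(5 + W\right) = 10 + W$)
$F{\left(a \right)} = a^{2}$
$x{\left(L \right)} = 10$ ($x{\left(L \right)} = \left(10 + L\right) - L = 10$)
$J{\left(j,f \right)} = - \frac{7}{3} + \frac{f^{2}}{3}$ ($J{\left(j,f \right)} = -2 + \frac{f f - 1}{3} = -2 + \frac{f^{2} - 1}{3} = -2 + \frac{-1 + f^{2}}{3} = -2 + \left(- \frac{1}{3} + \frac{f^{2}}{3}\right) = - \frac{7}{3} + \frac{f^{2}}{3}$)
$w = 25$
$R{\left(c \right)} = -1$ ($R{\left(c \right)} = \frac{7}{-9 - \left(- \frac{7}{3} + \frac{\left(-1\right)^{2}}{3}\right)} = \frac{7}{-9 - \left(- \frac{7}{3} + \frac{1}{3} \cdot 1\right)} = \frac{7}{-9 - \left(- \frac{7}{3} + \frac{1}{3}\right)} = \frac{7}{-9 - -2} = \frac{7}{-9 + 2} = \frac{7}{-7} = 7 \left(- \frac{1}{7}\right) = -1$)
$x{\left(F{\left(-1 \right)} \right)} R{\left(w \right)} = 10 \left(-1\right) = -10$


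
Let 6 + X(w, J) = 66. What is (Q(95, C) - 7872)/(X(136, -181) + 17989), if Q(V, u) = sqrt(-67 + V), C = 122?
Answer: -7872/18049 + 2*sqrt(7)/18049 ≈ -0.43585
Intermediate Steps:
X(w, J) = 60 (X(w, J) = -6 + 66 = 60)
(Q(95, C) - 7872)/(X(136, -181) + 17989) = (sqrt(-67 + 95) - 7872)/(60 + 17989) = (sqrt(28) - 7872)/18049 = (2*sqrt(7) - 7872)*(1/18049) = (-7872 + 2*sqrt(7))*(1/18049) = -7872/18049 + 2*sqrt(7)/18049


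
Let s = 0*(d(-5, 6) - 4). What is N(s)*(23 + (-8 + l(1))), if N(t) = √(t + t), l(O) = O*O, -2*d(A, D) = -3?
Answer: 0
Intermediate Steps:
d(A, D) = 3/2 (d(A, D) = -½*(-3) = 3/2)
s = 0 (s = 0*(3/2 - 4) = 0*(-5/2) = 0)
l(O) = O²
N(t) = √2*√t (N(t) = √(2*t) = √2*√t)
N(s)*(23 + (-8 + l(1))) = (√2*√0)*(23 + (-8 + 1²)) = (√2*0)*(23 + (-8 + 1)) = 0*(23 - 7) = 0*16 = 0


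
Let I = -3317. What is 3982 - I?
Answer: 7299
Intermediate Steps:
3982 - I = 3982 - 1*(-3317) = 3982 + 3317 = 7299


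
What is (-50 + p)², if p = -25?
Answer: 5625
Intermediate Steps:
(-50 + p)² = (-50 - 25)² = (-75)² = 5625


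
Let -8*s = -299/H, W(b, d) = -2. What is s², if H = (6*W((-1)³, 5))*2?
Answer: 89401/36864 ≈ 2.4252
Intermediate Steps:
H = -24 (H = (6*(-2))*2 = -12*2 = -24)
s = -299/192 (s = -(-299)/(8*(-24)) = -(-299)*(-1)/(8*24) = -⅛*299/24 = -299/192 ≈ -1.5573)
s² = (-299/192)² = 89401/36864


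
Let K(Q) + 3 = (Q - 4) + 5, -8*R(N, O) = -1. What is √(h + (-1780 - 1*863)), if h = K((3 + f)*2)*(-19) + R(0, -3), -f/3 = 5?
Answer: I*√34382/4 ≈ 46.356*I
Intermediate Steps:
f = -15 (f = -3*5 = -15)
R(N, O) = ⅛ (R(N, O) = -⅛*(-1) = ⅛)
K(Q) = -2 + Q (K(Q) = -3 + ((Q - 4) + 5) = -3 + ((-4 + Q) + 5) = -3 + (1 + Q) = -2 + Q)
h = 3953/8 (h = (-2 + (3 - 15)*2)*(-19) + ⅛ = (-2 - 12*2)*(-19) + ⅛ = (-2 - 24)*(-19) + ⅛ = -26*(-19) + ⅛ = 494 + ⅛ = 3953/8 ≈ 494.13)
√(h + (-1780 - 1*863)) = √(3953/8 + (-1780 - 1*863)) = √(3953/8 + (-1780 - 863)) = √(3953/8 - 2643) = √(-17191/8) = I*√34382/4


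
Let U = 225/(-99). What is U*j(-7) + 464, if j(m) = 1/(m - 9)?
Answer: 81689/176 ≈ 464.14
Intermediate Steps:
j(m) = 1/(-9 + m)
U = -25/11 (U = 225*(-1/99) = -25/11 ≈ -2.2727)
U*j(-7) + 464 = -25/(11*(-9 - 7)) + 464 = -25/11/(-16) + 464 = -25/11*(-1/16) + 464 = 25/176 + 464 = 81689/176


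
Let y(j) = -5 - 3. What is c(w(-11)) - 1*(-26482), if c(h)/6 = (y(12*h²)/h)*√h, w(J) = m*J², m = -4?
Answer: 26482 + 24*I/11 ≈ 26482.0 + 2.1818*I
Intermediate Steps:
w(J) = -4*J²
y(j) = -8
c(h) = -48/√h (c(h) = 6*((-8/h)*√h) = 6*(-8/√h) = -48/√h)
c(w(-11)) - 1*(-26482) = -48*(-I/22) - 1*(-26482) = -48*(-I/22) + 26482 = -(-24)*I/11 + 26482 = 24*I/11 + 26482 = 26482 + 24*I/11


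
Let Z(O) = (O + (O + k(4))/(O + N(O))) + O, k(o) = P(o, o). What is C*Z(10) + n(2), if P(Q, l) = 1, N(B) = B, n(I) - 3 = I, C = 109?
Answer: 44899/20 ≈ 2244.9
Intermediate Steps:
n(I) = 3 + I
k(o) = 1
Z(O) = 2*O + (1 + O)/(2*O) (Z(O) = (O + (O + 1)/(O + O)) + O = (O + (1 + O)/((2*O))) + O = (O + (1 + O)*(1/(2*O))) + O = (O + (1 + O)/(2*O)) + O = 2*O + (1 + O)/(2*O))
C*Z(10) + n(2) = 109*((½)*(1 + 10 + 4*10²)/10) + (3 + 2) = 109*((½)*(⅒)*(1 + 10 + 4*100)) + 5 = 109*((½)*(⅒)*(1 + 10 + 400)) + 5 = 109*((½)*(⅒)*411) + 5 = 109*(411/20) + 5 = 44799/20 + 5 = 44899/20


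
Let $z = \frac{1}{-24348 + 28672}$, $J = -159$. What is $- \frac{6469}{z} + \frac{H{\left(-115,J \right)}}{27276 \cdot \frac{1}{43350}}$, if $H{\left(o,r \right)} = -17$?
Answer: $- \frac{127160634801}{4546} \approx -2.7972 \cdot 10^{7}$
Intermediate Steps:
$z = \frac{1}{4324} \approx 0.00023127$
$- \frac{6469}{z} + \frac{H{\left(-115,J \right)}}{27276 \cdot \frac{1}{43350}} = - 6469 \frac{1}{\frac{1}{4324}} - \frac{17}{27276 \cdot \frac{1}{43350}} = \left(-6469\right) 4324 - \frac{17}{27276 \cdot \frac{1}{43350}} = -27971956 - \frac{17}{\frac{4546}{7225}} = -27971956 - \frac{122825}{4546} = - \frac{127160634801}{4546}$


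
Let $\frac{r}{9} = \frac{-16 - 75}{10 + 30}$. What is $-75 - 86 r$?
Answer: $\frac{33717}{20} \approx 1685.8$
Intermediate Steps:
$r = - \frac{819}{40}$ ($r = 9 \frac{-16 - 75}{10 + 30} = 9 \left(- \frac{91}{40}\right) = - \frac{819}{40} \approx -20.475$)
$-75 - 86 r = -75 - - \frac{35217}{20} = -75 + \frac{35217}{20} = \frac{33717}{20}$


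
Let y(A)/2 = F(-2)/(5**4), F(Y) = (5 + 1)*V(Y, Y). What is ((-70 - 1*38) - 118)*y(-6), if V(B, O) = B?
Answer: 5424/625 ≈ 8.6784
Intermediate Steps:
F(Y) = 6*Y (F(Y) = (5 + 1)*Y = 6*Y)
y(A) = -24/625 (y(A) = 2*((6*(-2))/(5**4)) = 2*(-12/625) = -24/625)
((-70 - 1*38) - 118)*y(-6) = ((-70 - 1*38) - 118)*(-24/625) = ((-70 - 38) - 118)*(-24/625) = (-108 - 118)*(-24/625) = -226*(-24/625) = 5424/625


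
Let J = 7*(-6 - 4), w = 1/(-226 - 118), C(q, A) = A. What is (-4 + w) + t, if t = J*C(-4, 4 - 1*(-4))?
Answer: -194017/344 ≈ -564.00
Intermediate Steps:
w = -1/344 (w = 1/(-344) = -1/344 ≈ -0.0029070)
J = -70 (J = 7*(-10) = -70)
t = -560 (t = -70*(4 - 1*(-4)) = -70*(4 + 4) = -70*8 = -560)
(-4 + w) + t = (-4 - 1/344) - 560 = -1377/344 - 560 = -194017/344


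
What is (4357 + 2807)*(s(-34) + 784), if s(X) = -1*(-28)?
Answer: 5817168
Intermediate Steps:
s(X) = 28
(4357 + 2807)*(s(-34) + 784) = (4357 + 2807)*(28 + 784) = 7164*812 = 5817168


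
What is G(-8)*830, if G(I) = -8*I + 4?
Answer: 56440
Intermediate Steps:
G(I) = 4 - 8*I
G(-8)*830 = (4 - 8*(-8))*830 = (4 + 64)*830 = 68*830 = 56440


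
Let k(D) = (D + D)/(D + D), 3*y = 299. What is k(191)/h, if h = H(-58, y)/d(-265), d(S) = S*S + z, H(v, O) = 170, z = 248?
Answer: 70473/170 ≈ 414.55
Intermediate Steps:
y = 299/3 (y = (1/3)*299 = 299/3 ≈ 99.667)
k(D) = 1 (k(D) = (2*D)/((2*D)) = (2*D)*(1/(2*D)) = 1)
d(S) = 248 + S**2 (d(S) = S*S + 248 = S**2 + 248 = 248 + S**2)
h = 170/70473 (h = 170/(248 + (-265)**2) = 170/(248 + 70225) = 170/70473 ≈ 0.0024123)
k(191)/h = 1/(170/70473) = 1*(70473/170) = 70473/170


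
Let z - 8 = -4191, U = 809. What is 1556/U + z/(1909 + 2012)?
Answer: 2717029/3172089 ≈ 0.85654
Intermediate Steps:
z = -4183 (z = 8 - 4191 = -4183)
1556/U + z/(1909 + 2012) = 1556/809 - 4183/(1909 + 2012) = 1556*(1/809) - 4183/3921 = 1556/809 - 4183*1/3921 = 1556/809 - 4183/3921 = 2717029/3172089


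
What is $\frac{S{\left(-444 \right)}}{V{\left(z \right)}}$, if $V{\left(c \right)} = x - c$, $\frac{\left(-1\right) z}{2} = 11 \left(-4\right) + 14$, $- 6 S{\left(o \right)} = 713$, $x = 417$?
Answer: $- \frac{713}{2142} \approx -0.33287$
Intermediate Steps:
$S{\left(o \right)} = - \frac{713}{6}$ ($S{\left(o \right)} = \left(- \frac{1}{6}\right) 713 = - \frac{713}{6}$)
$z = 60$ ($z = - 2 \left(11 \left(-4\right) + 14\right) = - 2 \left(-44 + 14\right) = \left(-2\right) \left(-30\right) = 60$)
$V{\left(c \right)} = 417 - c$
$\frac{S{\left(-444 \right)}}{V{\left(z \right)}} = - \frac{713}{6 \left(417 - 60\right)} = - \frac{713}{6 \cdot 357} = \left(- \frac{713}{6}\right) \frac{1}{357} = - \frac{713}{2142}$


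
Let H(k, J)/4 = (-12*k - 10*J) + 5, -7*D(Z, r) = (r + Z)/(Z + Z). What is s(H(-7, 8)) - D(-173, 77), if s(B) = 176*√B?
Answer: 1278864/1211 ≈ 1056.0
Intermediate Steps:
D(Z, r) = -(Z + r)/(14*Z) (D(Z, r) = -(r + Z)/(7*(Z + Z)) = -(Z + r)/(7*(2*Z)) = -(Z + r)*1/(2*Z)/7 = -(Z + r)/(14*Z))
H(k, J) = 20 - 48*k - 40*J (H(k, J) = 4*((-12*k - 10*J) + 5) = 4*(5 - 12*k - 10*J) = 20 - 48*k - 40*J)
s(H(-7, 8)) - D(-173, 77) = 176*√(20 - 48*(-7) - 40*8) - (-1*(-173) - 1*77)/(14*(-173)) = 176*√(20 + 336 - 320) - (-1)*(173 - 77)/(14*173) = 176*√36 - (-1)*96/(14*173) = 176*6 - 1*(-48/1211) = 1056 + 48/1211 = 1278864/1211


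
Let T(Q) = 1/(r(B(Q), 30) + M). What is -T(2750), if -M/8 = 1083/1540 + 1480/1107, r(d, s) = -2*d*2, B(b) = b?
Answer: 426195/4695101162 ≈ 9.0774e-5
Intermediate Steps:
r(d, s) = -4*d
M = -6956162/426195 (M = -8*(1083/1540 + 1480/1107) = -8*3478081/1704780 = -6956162/426195 ≈ -16.322)
T(Q) = 1/(-6956162/426195 - 4*Q) (T(Q) = 1/(-4*Q - 6956162/426195) = 1/(-6956162/426195 - 4*Q))
-T(2750) = -(-426195)/(6956162 + 1704780*2750) = -(-426195)/(6956162 + 4688145000) = -(-426195)/4695101162 = -1*(-426195/4695101162) = 426195/4695101162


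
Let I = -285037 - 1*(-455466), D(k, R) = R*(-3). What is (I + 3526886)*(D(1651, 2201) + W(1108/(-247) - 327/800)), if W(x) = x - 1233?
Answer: -1145694962327047/39520 ≈ -2.8990e+10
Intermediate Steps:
D(k, R) = -3*R
W(x) = -1233 + x
I = 170429 (I = -285037 + 455466 = 170429)
(I + 3526886)*(D(1651, 2201) + W(1108/(-247) - 327/800)) = (170429 + 3526886)*(-3*2201 + (-1233 + (1108/(-247) - 327/800))) = 3697315*(-6603 + (-1233 + (1108*(-1/247) - 327*1/800))) = 3697315*(-6603 + (-1233 + (-1108/247 - 327/800))) = 3697315*(-6603 + (-1233 - 967169/197600)) = 3697315*(-6603 - 244607969/197600) = 3697315*(-1549360769/197600) = -1145694962327047/39520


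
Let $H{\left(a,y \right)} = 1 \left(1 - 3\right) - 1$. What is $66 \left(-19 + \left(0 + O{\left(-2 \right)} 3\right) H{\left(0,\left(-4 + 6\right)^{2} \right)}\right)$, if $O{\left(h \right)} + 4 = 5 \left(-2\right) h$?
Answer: $-10758$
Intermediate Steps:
$O{\left(h \right)} = -4 - 10 h$ ($O{\left(h \right)} = -4 + 5 \left(-2\right) h = -4 - 10 h$)
$H{\left(a,y \right)} = -3$ ($H{\left(a,y \right)} = 1 \left(-2\right) - 1 = -2 - 1 = -3$)
$66 \left(-19 + \left(0 + O{\left(-2 \right)} 3\right) H{\left(0,\left(-4 + 6\right)^{2} \right)}\right) = 66 \left(-19 + \left(0 + \left(-4 - -20\right) 3\right) \left(-3\right)\right) = 66 \left(-19 + \left(0 + \left(-4 + 20\right) 3\right) \left(-3\right)\right) = 66 \left(-19 + \left(0 + 16 \cdot 3\right) \left(-3\right)\right) = 66 \left(-19 + \left(0 + 48\right) \left(-3\right)\right) = 66 \left(-19 + 48 \left(-3\right)\right) = 66 \left(-19 - 144\right) = 66 \left(-163\right) = -10758$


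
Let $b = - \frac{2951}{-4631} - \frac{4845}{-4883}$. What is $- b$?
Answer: $- \frac{1939312}{1190167} \approx -1.6294$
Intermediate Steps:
$b = \frac{1939312}{1190167}$ ($b = \left(-2951\right) \left(- \frac{1}{4631}\right) - - \frac{255}{257} = \frac{2951}{4631} + \frac{255}{257} = \frac{1939312}{1190167} \approx 1.6294$)
$- b = \left(-1\right) \frac{1939312}{1190167} = - \frac{1939312}{1190167}$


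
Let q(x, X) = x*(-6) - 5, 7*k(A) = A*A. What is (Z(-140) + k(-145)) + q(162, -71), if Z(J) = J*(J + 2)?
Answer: 149426/7 ≈ 21347.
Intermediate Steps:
k(A) = A²/7 (k(A) = (A*A)/7 = A²/7)
q(x, X) = -5 - 6*x (q(x, X) = -6*x - 5 = -5 - 6*x)
Z(J) = J*(2 + J)
(Z(-140) + k(-145)) + q(162, -71) = (-140*(2 - 140) + (⅐)*(-145)²) + (-5 - 6*162) = (-140*(-138) + (⅐)*21025) + (-5 - 972) = (19320 + 21025/7) - 977 = 156265/7 - 977 = 149426/7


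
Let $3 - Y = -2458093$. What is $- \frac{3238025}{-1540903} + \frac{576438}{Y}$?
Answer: $\frac{631972238851}{270549107192} \approx 2.3359$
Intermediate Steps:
$Y = 2458096$ ($Y = 3 - -2458093 = 3 + 2458093 = 2458096$)
$- \frac{3238025}{-1540903} + \frac{576438}{Y} = - \frac{3238025}{-1540903} + \frac{576438}{2458096} = \left(-3238025\right) \left(- \frac{1}{1540903}\right) + 576438 \cdot \frac{1}{2458096} = \frac{462575}{220129} + \frac{288219}{1229048} = \frac{631972238851}{270549107192}$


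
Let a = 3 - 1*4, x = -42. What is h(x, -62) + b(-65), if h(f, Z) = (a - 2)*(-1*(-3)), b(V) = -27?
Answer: -36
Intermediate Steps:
a = -1 (a = 3 - 4 = -1)
h(f, Z) = -9 (h(f, Z) = (-1 - 2)*(-1*(-3)) = -3*3 = -9)
h(x, -62) + b(-65) = -9 - 27 = -36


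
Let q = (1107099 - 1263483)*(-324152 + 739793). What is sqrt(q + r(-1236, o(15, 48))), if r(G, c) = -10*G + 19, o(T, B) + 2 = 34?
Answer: I*sqrt(64999589765) ≈ 2.5495e+5*I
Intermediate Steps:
o(T, B) = 32 (o(T, B) = -2 + 34 = 32)
q = -64999602144 (q = -156384*415641 = -64999602144)
r(G, c) = 19 - 10*G
sqrt(q + r(-1236, o(15, 48))) = sqrt(-64999602144 + (19 - 10*(-1236))) = sqrt(-64999602144 + (19 + 12360)) = sqrt(-64999602144 + 12379) = sqrt(-64999589765) = I*sqrt(64999589765)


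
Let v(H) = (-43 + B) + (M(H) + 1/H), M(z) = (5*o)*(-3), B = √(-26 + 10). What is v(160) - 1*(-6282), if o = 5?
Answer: 986241/160 + 4*I ≈ 6164.0 + 4.0*I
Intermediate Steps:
B = 4*I (B = √(-16) = 4*I ≈ 4.0*I)
M(z) = -75 (M(z) = (5*5)*(-3) = 25*(-3) = -75)
v(H) = -118 + 1/H + 4*I (v(H) = (-43 + 4*I) + (-75 + 1/H) = -118 + 1/H + 4*I)
v(160) - 1*(-6282) = (-118 + 1/160 + 4*I) - 1*(-6282) = (-118 + 1/160 + 4*I) + 6282 = (-18879/160 + 4*I) + 6282 = 986241/160 + 4*I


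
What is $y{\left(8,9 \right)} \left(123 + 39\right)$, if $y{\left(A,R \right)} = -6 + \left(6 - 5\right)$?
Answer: $-810$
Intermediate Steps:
$y{\left(A,R \right)} = -5$ ($y{\left(A,R \right)} = -6 + \left(6 - 5\right) = -6 + 1 = -5$)
$y{\left(8,9 \right)} \left(123 + 39\right) = - 5 \left(123 + 39\right) = \left(-5\right) 162 = -810$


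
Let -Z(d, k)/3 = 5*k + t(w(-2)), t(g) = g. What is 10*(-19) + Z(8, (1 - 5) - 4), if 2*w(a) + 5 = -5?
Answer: -55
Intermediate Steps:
w(a) = -5 (w(a) = -5/2 + (1/2)*(-5) = -5/2 - 5/2 = -5)
Z(d, k) = 15 - 15*k (Z(d, k) = -3*(5*k - 5) = -3*(-5 + 5*k) = 15 - 15*k)
10*(-19) + Z(8, (1 - 5) - 4) = 10*(-19) + (15 - 15*((1 - 5) - 4)) = -190 + (15 - 15*(-4 - 4)) = -190 + (15 - 15*(-8)) = -190 + (15 + 120) = -190 + 135 = -55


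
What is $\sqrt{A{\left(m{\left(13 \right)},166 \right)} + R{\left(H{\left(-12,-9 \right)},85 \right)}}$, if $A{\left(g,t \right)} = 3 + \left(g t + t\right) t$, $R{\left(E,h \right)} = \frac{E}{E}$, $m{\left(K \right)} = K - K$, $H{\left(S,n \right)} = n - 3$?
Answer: $2 \sqrt{6890} \approx 166.01$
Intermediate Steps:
$H{\left(S,n \right)} = -3 + n$
$m{\left(K \right)} = 0$
$R{\left(E,h \right)} = 1$
$A{\left(g,t \right)} = 3 + t \left(t + g t\right)$ ($A{\left(g,t \right)} = 3 + \left(t + g t\right) t = 3 + t \left(t + g t\right)$)
$\sqrt{A{\left(m{\left(13 \right)},166 \right)} + R{\left(H{\left(-12,-9 \right)},85 \right)}} = \sqrt{\left(3 + 166^{2} + 0 \cdot 166^{2}\right) + 1} = \sqrt{\left(3 + 27556 + 0 \cdot 27556\right) + 1} = \sqrt{\left(3 + 27556 + 0\right) + 1} = \sqrt{27559 + 1} = \sqrt{27560} = 2 \sqrt{6890}$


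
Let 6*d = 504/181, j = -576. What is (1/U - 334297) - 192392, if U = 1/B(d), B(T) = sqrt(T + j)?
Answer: -526689 + 2*I*sqrt(4713783)/181 ≈ -5.2669e+5 + 23.99*I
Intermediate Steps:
d = 84/181 (d = (504/181)/6 = (504*(1/181))/6 = (1/6)*(504/181) = 84/181 ≈ 0.46409)
B(T) = sqrt(-576 + T) (B(T) = sqrt(T - 576) = sqrt(-576 + T))
U = -I*sqrt(4713783)/52086 (U = 1/(sqrt(-576 + 84/181)) = 1/(sqrt(-104172/181)) = 1/(2*I*sqrt(4713783)/181) = -I*sqrt(4713783)/52086 ≈ -0.041683*I)
(1/U - 334297) - 192392 = (1/(-I*sqrt(4713783)/52086) - 334297) - 192392 = (2*I*sqrt(4713783)/181 - 334297) - 192392 = (-334297 + 2*I*sqrt(4713783)/181) - 192392 = -526689 + 2*I*sqrt(4713783)/181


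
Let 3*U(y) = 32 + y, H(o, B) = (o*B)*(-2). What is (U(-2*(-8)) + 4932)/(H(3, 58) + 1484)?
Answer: 1237/284 ≈ 4.3556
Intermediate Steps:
H(o, B) = -2*B*o (H(o, B) = (B*o)*(-2) = -2*B*o)
U(y) = 32/3 + y/3 (U(y) = (32 + y)/3 = 32/3 + y/3)
(U(-2*(-8)) + 4932)/(H(3, 58) + 1484) = ((32/3 + (-2*(-8))/3) + 4932)/(-2*58*3 + 1484) = ((32/3 + (1/3)*16) + 4932)/(-348 + 1484) = ((32/3 + 16/3) + 4932)/1136 = (16 + 4932)*(1/1136) = 4948*(1/1136) = 1237/284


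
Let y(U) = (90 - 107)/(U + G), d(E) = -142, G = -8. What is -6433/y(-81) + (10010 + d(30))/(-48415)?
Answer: -27719546611/823055 ≈ -33679.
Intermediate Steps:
y(U) = -17/(-8 + U) (y(U) = (90 - 107)/(U - 8) = -17/(-8 + U))
-6433/y(-81) + (10010 + d(30))/(-48415) = -6433/((-17/(-8 - 81))) + (10010 - 142)/(-48415) = -6433/((-17/(-89))) + 9868*(-1/48415) = -6433/((-17*(-1/89))) - 9868/48415 = -6433/17/89 - 9868/48415 = -6433*89/17 - 9868/48415 = -572537/17 - 9868/48415 = -27719546611/823055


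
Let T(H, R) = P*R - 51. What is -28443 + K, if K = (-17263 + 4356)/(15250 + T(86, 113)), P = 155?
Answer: -930497209/32714 ≈ -28443.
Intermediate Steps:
T(H, R) = -51 + 155*R (T(H, R) = 155*R - 51 = -51 + 155*R)
K = -12907/32714 (K = (-17263 + 4356)/(15250 + (-51 + 155*113)) = -12907/(15250 + (-51 + 17515)) = -12907/(15250 + 17464) = -12907/32714 ≈ -0.39454)
-28443 + K = -28443 - 12907/32714 = -930497209/32714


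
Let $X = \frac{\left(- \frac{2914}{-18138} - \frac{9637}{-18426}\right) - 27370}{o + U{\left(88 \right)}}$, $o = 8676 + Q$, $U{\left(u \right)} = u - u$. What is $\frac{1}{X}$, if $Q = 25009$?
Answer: $- \frac{375263013126}{304904025943} \approx -1.2308$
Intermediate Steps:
$U{\left(u \right)} = 0$
$o = 33685$ ($o = 8676 + 25009 = 33685$)
$X = - \frac{304904025943}{375263013126}$ ($X = \frac{\left(- \frac{2914}{-18138} - \frac{9637}{-18426}\right) - 27370}{33685 + 0} = \frac{\left(\left(-2914\right) \left(- \frac{1}{18138}\right) - - \frac{9637}{18426}\right) - 27370}{33685} = \left(\left(\frac{1457}{9069} + \frac{9637}{18426}\right) - 27370\right) \frac{1}{33685} = \left(\frac{38081545}{55701798} - 27370\right) \frac{1}{33685} = \left(- \frac{1524520129715}{55701798}\right) \frac{1}{33685} = - \frac{304904025943}{375263013126} \approx -0.81251$)
$\frac{1}{X} = \frac{1}{- \frac{304904025943}{375263013126}} = - \frac{375263013126}{304904025943}$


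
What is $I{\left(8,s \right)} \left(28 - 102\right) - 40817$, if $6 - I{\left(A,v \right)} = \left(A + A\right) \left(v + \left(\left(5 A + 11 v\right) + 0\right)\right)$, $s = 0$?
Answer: $6099$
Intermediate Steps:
$I{\left(A,v \right)} = 6 - 2 A \left(5 A + 12 v\right)$ ($I{\left(A,v \right)} = 6 - \left(A + A\right) \left(v + \left(\left(5 A + 11 v\right) + 0\right)\right) = 6 - 2 A \left(v + \left(5 A + 11 v\right)\right) = 6 - 2 A \left(5 A + 12 v\right)$)
$I{\left(8,s \right)} \left(28 - 102\right) - 40817 = \left(6 - 10 \cdot 8^{2} - 192 \cdot 0\right) \left(28 - 102\right) - 40817 = \left(6 - 640 + 0\right) \left(-74\right) - 40817 = \left(-634\right) \left(-74\right) - 40817 = 46916 - 40817 = 6099$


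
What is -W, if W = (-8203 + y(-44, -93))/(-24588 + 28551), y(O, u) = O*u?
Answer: 4111/3963 ≈ 1.0373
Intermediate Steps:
W = -4111/3963 (W = (-8203 - 44*(-93))/(-24588 + 28551) = (-8203 + 4092)/3963 = -4111*1/3963 = -4111/3963 ≈ -1.0373)
-W = -1*(-4111/3963) = 4111/3963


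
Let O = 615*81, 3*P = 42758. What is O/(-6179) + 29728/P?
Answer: -789460917/132100841 ≈ -5.9762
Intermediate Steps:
P = 42758/3 (P = (1/3)*42758 = 42758/3 ≈ 14253.)
O = 49815
O/(-6179) + 29728/P = 49815/(-6179) + 29728/(42758/3) = 49815*(-1/6179) + 29728*(3/42758) = -49815/6179 + 44592/21379 = -789460917/132100841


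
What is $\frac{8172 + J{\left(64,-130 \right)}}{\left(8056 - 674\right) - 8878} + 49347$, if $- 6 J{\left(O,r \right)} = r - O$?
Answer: $\frac{221444723}{4488} \approx 49342.0$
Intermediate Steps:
$J{\left(O,r \right)} = - \frac{r}{6} + \frac{O}{6}$ ($J{\left(O,r \right)} = - \frac{r - O}{6} = - \frac{r}{6} + \frac{O}{6}$)
$\frac{8172 + J{\left(64,-130 \right)}}{\left(8056 - 674\right) - 8878} + 49347 = \frac{8172 + \left(\left(- \frac{1}{6}\right) \left(-130\right) + \frac{1}{6} \cdot 64\right)}{\left(8056 - 674\right) - 8878} + 49347 = \frac{8172 + \left(\frac{65}{3} + \frac{32}{3}\right)}{7382 - 8878} + 49347 = \frac{8172 + \frac{97}{3}}{-1496} + 49347 = \frac{24613}{3} \left(- \frac{1}{1496}\right) + 49347 = - \frac{24613}{4488} + 49347 = \frac{221444723}{4488}$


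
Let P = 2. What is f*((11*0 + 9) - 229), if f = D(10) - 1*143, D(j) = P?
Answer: 31020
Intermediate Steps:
D(j) = 2
f = -141 (f = 2 - 1*143 = 2 - 143 = -141)
f*((11*0 + 9) - 229) = -141*((11*0 + 9) - 229) = -141*((0 + 9) - 229) = -141*(9 - 229) = -141*(-220) = 31020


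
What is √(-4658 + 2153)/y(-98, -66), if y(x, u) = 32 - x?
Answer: I*√2505/130 ≈ 0.385*I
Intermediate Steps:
√(-4658 + 2153)/y(-98, -66) = √(-4658 + 2153)/(32 - 1*(-98)) = √(-2505)/(32 + 98) = (I*√2505)/130 = (I*√2505)*(1/130) = I*√2505/130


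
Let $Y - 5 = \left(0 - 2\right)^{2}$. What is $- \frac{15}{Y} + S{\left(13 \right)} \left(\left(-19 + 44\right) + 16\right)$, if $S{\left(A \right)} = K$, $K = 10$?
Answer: $\frac{1225}{3} \approx 408.33$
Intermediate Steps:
$S{\left(A \right)} = 10$
$Y = 9$ ($Y = 5 + \left(0 - 2\right)^{2} = 5 + \left(-2\right)^{2} = 5 + 4 = 9$)
$- \frac{15}{Y} + S{\left(13 \right)} \left(\left(-19 + 44\right) + 16\right) = - \frac{15}{9} + 10 \left(\left(-19 + 44\right) + 16\right) = \left(-15\right) \frac{1}{9} + 10 \left(25 + 16\right) = - \frac{5}{3} + 10 \cdot 41 = - \frac{5}{3} + 410 = \frac{1225}{3}$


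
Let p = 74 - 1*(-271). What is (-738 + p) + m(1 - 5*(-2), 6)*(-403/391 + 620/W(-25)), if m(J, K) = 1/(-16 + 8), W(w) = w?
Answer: -6096021/15640 ≈ -389.77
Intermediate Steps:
p = 345 (p = 74 + 271 = 345)
m(J, K) = -1/8 (m(J, K) = 1/(-8) = -1/8)
(-738 + p) + m(1 - 5*(-2), 6)*(-403/391 + 620/W(-25)) = (-738 + 345) - (-403/391 + 620/(-25))/8 = -393 - (-403*1/391 + 620*(-1/25))/8 = -393 - (-403/391 - 124/5)/8 = -393 - 1/8*(-50499/1955) = -393 + 50499/15640 = -6096021/15640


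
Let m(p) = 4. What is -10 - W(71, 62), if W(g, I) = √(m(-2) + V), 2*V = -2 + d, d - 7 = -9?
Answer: -10 - √2 ≈ -11.414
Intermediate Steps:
d = -2 (d = 7 - 9 = -2)
V = -2 (V = (-2 - 2)/2 = (½)*(-4) = -2)
W(g, I) = √2 (W(g, I) = √(4 - 2) = √2)
-10 - W(71, 62) = -10 - √2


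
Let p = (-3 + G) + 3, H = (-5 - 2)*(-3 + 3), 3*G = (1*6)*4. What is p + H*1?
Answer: 8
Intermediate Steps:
G = 8 (G = ((1*6)*4)/3 = (6*4)/3 = (⅓)*24 = 8)
H = 0 (H = -7*0 = 0)
p = 8 (p = (-3 + 8) + 3 = 5 + 3 = 8)
p + H*1 = 8 + 0*1 = 8 + 0 = 8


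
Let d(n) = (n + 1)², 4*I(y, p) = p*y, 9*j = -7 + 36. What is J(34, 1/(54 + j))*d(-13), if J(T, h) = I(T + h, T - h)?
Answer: 11037600684/265225 ≈ 41616.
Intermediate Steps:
j = 29/9 (j = (-7 + 36)/9 = (⅑)*29 = 29/9 ≈ 3.2222)
I(y, p) = p*y/4 (I(y, p) = (p*y)/4 = p*y/4)
J(T, h) = (T + h)*(T - h)/4 (J(T, h) = (T - h)*(T + h)/4 = (T + h)*(T - h)/4)
d(n) = (1 + n)²
J(34, 1/(54 + j))*d(-13) = ((34 + 1/(54 + 29/9))*(34 - 1/(54 + 29/9))/4)*(1 - 13)² = ((34 + 1/(515/9))*(34 - 1/515/9)/4)*(-12)² = ((34 + 9/515)*(34 - 1*9/515)/4)*144 = ((¼)*(17519/515)*(34 - 9/515))*144 = ((¼)*(17519/515)*(17501/515))*144 = (306600019/1060900)*144 = 11037600684/265225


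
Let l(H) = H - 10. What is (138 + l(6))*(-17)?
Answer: -2278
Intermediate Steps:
l(H) = -10 + H
(138 + l(6))*(-17) = (138 + (-10 + 6))*(-17) = (138 - 4)*(-17) = 134*(-17) = -2278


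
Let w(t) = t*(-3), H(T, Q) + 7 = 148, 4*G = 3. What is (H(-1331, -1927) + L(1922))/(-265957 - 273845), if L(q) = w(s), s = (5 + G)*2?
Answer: -71/359868 ≈ -0.00019729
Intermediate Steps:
G = ¾ (G = (¼)*3 = ¾ ≈ 0.75000)
H(T, Q) = 141 (H(T, Q) = -7 + 148 = 141)
s = 23/2 (s = (5 + ¾)*2 = (23/4)*2 = 23/2 ≈ 11.500)
w(t) = -3*t
L(q) = -69/2 (L(q) = -3*23/2 = -69/2)
(H(-1331, -1927) + L(1922))/(-265957 - 273845) = (141 - 69/2)/(-265957 - 273845) = (213/2)/(-539802) = (213/2)*(-1/539802) = -71/359868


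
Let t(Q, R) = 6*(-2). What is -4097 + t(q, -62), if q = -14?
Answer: -4109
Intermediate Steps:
t(Q, R) = -12
-4097 + t(q, -62) = -4097 - 12 = -4109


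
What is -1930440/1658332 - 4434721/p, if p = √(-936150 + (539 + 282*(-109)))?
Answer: -482610/414583 + 4434721*I*√966349/966349 ≈ -1.1641 + 4511.3*I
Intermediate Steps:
p = I*√966349 (p = √(-936150 + (539 - 30738)) = √(-936150 - 30199) = √(-966349) = I*√966349 ≈ 983.03*I)
-1930440/1658332 - 4434721/p = -1930440/1658332 - 4434721*(-I*√966349/966349) = -1930440*1/1658332 - (-4434721)*I*√966349/966349 = -482610/414583 + 4434721*I*√966349/966349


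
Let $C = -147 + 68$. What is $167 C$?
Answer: $-13193$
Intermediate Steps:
$C = -79$
$167 C = 167 \left(-79\right) = -13193$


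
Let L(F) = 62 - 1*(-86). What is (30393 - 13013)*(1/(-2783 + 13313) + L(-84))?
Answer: 2708570458/1053 ≈ 2.5722e+6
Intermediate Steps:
L(F) = 148 (L(F) = 62 + 86 = 148)
(30393 - 13013)*(1/(-2783 + 13313) + L(-84)) = (30393 - 13013)*(1/(-2783 + 13313) + 148) = 17380*(1/10530 + 148) = 17380*(1558441/10530) = 2708570458/1053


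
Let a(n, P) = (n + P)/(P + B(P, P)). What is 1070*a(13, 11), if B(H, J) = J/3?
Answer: 19260/11 ≈ 1750.9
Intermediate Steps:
B(H, J) = J/3 (B(H, J) = J*(⅓) = J/3)
a(n, P) = 3*(P + n)/(4*P) (a(n, P) = (n + P)/(P + P/3) = (P + n)/((4*P/3)) = (P + n)*(3/(4*P)) = 3*(P + n)/(4*P))
1070*a(13, 11) = 1070*((¾)*(11 + 13)/11) = 1070*((¾)*(1/11)*24) = 1070*(18/11) = 19260/11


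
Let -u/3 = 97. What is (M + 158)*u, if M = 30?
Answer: -54708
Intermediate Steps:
u = -291 (u = -3*97 = -291)
(M + 158)*u = (30 + 158)*(-291) = 188*(-291) = -54708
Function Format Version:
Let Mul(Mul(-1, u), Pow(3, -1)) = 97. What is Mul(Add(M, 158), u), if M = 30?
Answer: -54708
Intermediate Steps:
u = -291 (u = Mul(-3, 97) = -291)
Mul(Add(M, 158), u) = Mul(Add(30, 158), -291) = Mul(188, -291) = -54708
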